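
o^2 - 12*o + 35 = (o - 7)*(o - 5)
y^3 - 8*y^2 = y^2*(y - 8)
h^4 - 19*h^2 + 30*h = h*(h - 3)*(h - 2)*(h + 5)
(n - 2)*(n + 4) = n^2 + 2*n - 8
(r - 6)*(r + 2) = r^2 - 4*r - 12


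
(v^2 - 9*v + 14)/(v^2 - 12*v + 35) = (v - 2)/(v - 5)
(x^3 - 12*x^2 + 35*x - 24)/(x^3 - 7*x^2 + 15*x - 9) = (x - 8)/(x - 3)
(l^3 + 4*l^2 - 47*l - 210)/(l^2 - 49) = (l^2 + 11*l + 30)/(l + 7)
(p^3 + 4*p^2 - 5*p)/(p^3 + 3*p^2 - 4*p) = (p + 5)/(p + 4)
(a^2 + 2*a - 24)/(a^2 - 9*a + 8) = (a^2 + 2*a - 24)/(a^2 - 9*a + 8)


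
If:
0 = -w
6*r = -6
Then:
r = -1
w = 0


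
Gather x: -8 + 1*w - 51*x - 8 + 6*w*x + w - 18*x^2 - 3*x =2*w - 18*x^2 + x*(6*w - 54) - 16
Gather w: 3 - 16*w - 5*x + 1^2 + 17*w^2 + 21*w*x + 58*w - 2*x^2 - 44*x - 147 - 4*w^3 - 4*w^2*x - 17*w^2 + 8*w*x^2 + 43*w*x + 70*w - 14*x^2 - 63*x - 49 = -4*w^3 - 4*w^2*x + w*(8*x^2 + 64*x + 112) - 16*x^2 - 112*x - 192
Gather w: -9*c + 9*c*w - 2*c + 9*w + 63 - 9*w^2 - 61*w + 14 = -11*c - 9*w^2 + w*(9*c - 52) + 77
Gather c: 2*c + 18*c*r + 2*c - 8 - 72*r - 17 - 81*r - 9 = c*(18*r + 4) - 153*r - 34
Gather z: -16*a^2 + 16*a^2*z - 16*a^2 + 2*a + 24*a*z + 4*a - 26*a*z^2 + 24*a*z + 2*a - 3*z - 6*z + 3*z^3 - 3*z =-32*a^2 - 26*a*z^2 + 8*a + 3*z^3 + z*(16*a^2 + 48*a - 12)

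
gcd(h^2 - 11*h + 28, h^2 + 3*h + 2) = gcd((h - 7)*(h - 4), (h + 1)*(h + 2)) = 1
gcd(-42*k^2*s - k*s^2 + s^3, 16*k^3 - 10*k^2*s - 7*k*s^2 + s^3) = 1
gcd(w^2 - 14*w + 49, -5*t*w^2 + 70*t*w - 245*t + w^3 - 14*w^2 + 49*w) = w^2 - 14*w + 49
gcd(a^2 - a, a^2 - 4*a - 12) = 1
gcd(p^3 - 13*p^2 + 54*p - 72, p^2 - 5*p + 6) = p - 3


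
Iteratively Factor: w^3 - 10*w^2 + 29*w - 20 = (w - 1)*(w^2 - 9*w + 20) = (w - 5)*(w - 1)*(w - 4)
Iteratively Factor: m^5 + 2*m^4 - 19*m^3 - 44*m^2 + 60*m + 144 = (m + 3)*(m^4 - m^3 - 16*m^2 + 4*m + 48) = (m - 4)*(m + 3)*(m^3 + 3*m^2 - 4*m - 12) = (m - 4)*(m - 2)*(m + 3)*(m^2 + 5*m + 6) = (m - 4)*(m - 2)*(m + 2)*(m + 3)*(m + 3)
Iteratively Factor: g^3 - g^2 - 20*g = (g - 5)*(g^2 + 4*g) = (g - 5)*(g + 4)*(g)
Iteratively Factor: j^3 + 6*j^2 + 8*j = (j + 2)*(j^2 + 4*j) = (j + 2)*(j + 4)*(j)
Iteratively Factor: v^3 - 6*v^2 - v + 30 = (v - 3)*(v^2 - 3*v - 10) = (v - 3)*(v + 2)*(v - 5)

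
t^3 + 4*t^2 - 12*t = t*(t - 2)*(t + 6)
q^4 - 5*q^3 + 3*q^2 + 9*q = q*(q - 3)^2*(q + 1)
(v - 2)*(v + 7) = v^2 + 5*v - 14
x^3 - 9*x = x*(x - 3)*(x + 3)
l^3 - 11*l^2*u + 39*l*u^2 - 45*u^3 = (l - 5*u)*(l - 3*u)^2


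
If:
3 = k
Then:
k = 3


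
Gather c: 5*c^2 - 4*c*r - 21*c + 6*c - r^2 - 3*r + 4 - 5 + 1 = 5*c^2 + c*(-4*r - 15) - r^2 - 3*r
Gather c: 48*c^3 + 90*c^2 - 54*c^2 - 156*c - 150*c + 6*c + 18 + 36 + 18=48*c^3 + 36*c^2 - 300*c + 72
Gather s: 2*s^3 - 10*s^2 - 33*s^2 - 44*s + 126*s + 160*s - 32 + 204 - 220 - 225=2*s^3 - 43*s^2 + 242*s - 273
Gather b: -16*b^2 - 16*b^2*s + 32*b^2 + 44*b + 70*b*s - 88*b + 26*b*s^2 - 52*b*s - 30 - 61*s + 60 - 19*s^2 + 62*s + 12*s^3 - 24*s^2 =b^2*(16 - 16*s) + b*(26*s^2 + 18*s - 44) + 12*s^3 - 43*s^2 + s + 30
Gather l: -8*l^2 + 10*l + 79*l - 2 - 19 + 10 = -8*l^2 + 89*l - 11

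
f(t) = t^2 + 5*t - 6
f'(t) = 2*t + 5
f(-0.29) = -7.37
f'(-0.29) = 4.42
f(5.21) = 47.19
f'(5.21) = 15.42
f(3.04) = 18.44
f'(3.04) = 11.08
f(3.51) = 23.87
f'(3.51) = 12.02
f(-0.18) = -6.87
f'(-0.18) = 4.64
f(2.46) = 12.35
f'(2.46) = 9.92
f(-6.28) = 2.04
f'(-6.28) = -7.56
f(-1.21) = -10.59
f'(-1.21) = 2.58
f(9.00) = 120.00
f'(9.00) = 23.00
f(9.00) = 120.00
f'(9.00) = 23.00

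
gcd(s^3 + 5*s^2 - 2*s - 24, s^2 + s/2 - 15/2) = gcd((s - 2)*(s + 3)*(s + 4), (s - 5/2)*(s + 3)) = s + 3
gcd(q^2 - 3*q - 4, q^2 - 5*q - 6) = q + 1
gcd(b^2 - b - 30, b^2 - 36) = b - 6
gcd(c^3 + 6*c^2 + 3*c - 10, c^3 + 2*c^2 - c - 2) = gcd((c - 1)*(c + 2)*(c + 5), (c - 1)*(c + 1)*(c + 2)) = c^2 + c - 2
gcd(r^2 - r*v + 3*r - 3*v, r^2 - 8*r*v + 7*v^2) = r - v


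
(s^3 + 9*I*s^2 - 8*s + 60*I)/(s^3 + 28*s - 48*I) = (s + 5*I)/(s - 4*I)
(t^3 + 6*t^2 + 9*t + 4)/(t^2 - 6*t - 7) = (t^2 + 5*t + 4)/(t - 7)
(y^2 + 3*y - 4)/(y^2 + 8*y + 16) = (y - 1)/(y + 4)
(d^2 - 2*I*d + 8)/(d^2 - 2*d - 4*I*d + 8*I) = (d + 2*I)/(d - 2)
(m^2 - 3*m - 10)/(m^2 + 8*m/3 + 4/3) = 3*(m - 5)/(3*m + 2)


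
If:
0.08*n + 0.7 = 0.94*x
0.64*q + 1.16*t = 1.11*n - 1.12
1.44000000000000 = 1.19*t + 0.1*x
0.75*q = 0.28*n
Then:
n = 2.79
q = 1.04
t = 1.13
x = 0.98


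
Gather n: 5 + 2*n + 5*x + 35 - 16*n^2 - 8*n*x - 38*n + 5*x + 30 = -16*n^2 + n*(-8*x - 36) + 10*x + 70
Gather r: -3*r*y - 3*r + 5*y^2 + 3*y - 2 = r*(-3*y - 3) + 5*y^2 + 3*y - 2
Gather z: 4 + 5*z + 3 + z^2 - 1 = z^2 + 5*z + 6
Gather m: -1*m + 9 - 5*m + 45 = 54 - 6*m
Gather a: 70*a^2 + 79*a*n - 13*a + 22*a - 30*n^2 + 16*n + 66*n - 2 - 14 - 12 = 70*a^2 + a*(79*n + 9) - 30*n^2 + 82*n - 28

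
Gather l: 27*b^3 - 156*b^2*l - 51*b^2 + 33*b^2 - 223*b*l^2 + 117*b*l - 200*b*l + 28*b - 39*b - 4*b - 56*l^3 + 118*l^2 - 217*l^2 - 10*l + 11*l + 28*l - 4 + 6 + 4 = 27*b^3 - 18*b^2 - 15*b - 56*l^3 + l^2*(-223*b - 99) + l*(-156*b^2 - 83*b + 29) + 6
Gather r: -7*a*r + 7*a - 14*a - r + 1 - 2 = -7*a + r*(-7*a - 1) - 1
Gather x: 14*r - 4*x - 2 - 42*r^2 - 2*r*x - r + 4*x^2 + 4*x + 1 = -42*r^2 - 2*r*x + 13*r + 4*x^2 - 1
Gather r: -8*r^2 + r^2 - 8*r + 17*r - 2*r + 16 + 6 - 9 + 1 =-7*r^2 + 7*r + 14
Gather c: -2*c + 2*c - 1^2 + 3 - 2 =0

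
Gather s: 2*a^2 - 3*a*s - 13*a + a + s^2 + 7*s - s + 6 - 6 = 2*a^2 - 12*a + s^2 + s*(6 - 3*a)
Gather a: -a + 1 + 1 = 2 - a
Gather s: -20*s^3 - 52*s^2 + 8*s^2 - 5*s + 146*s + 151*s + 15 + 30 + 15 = -20*s^3 - 44*s^2 + 292*s + 60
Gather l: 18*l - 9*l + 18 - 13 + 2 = 9*l + 7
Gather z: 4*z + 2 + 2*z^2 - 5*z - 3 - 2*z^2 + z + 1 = 0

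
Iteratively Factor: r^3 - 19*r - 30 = (r + 3)*(r^2 - 3*r - 10) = (r - 5)*(r + 3)*(r + 2)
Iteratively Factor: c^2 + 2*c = (c + 2)*(c)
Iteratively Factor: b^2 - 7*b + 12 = (b - 3)*(b - 4)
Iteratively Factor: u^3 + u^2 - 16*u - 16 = (u - 4)*(u^2 + 5*u + 4) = (u - 4)*(u + 1)*(u + 4)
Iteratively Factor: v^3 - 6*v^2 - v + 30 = (v + 2)*(v^2 - 8*v + 15) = (v - 3)*(v + 2)*(v - 5)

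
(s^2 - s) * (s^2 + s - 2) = s^4 - 3*s^2 + 2*s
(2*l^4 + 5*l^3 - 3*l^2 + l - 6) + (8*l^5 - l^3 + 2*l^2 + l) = 8*l^5 + 2*l^4 + 4*l^3 - l^2 + 2*l - 6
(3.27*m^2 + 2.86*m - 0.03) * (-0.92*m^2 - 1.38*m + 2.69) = -3.0084*m^4 - 7.1438*m^3 + 4.8771*m^2 + 7.7348*m - 0.0807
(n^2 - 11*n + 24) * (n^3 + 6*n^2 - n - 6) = n^5 - 5*n^4 - 43*n^3 + 149*n^2 + 42*n - 144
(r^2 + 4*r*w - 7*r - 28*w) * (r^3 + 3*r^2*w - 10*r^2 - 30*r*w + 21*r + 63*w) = r^5 + 7*r^4*w - 17*r^4 + 12*r^3*w^2 - 119*r^3*w + 91*r^3 - 204*r^2*w^2 + 637*r^2*w - 147*r^2 + 1092*r*w^2 - 1029*r*w - 1764*w^2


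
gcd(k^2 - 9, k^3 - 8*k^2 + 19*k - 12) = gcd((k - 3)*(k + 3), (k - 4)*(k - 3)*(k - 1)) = k - 3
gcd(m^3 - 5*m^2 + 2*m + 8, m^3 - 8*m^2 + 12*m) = m - 2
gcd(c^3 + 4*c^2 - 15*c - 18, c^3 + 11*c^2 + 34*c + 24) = c^2 + 7*c + 6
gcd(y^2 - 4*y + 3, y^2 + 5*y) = 1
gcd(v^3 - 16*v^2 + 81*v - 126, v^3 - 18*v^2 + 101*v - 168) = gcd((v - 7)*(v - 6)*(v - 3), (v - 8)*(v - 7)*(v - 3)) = v^2 - 10*v + 21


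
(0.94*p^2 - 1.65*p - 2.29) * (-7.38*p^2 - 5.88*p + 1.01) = -6.9372*p^4 + 6.6498*p^3 + 27.5516*p^2 + 11.7987*p - 2.3129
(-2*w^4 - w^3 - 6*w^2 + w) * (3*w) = -6*w^5 - 3*w^4 - 18*w^3 + 3*w^2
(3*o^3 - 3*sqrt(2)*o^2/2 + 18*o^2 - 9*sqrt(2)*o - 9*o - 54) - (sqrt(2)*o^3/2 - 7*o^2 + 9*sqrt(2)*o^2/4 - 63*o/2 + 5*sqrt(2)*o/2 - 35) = -sqrt(2)*o^3/2 + 3*o^3 - 15*sqrt(2)*o^2/4 + 25*o^2 - 23*sqrt(2)*o/2 + 45*o/2 - 19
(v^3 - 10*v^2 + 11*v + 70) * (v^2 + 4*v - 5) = v^5 - 6*v^4 - 34*v^3 + 164*v^2 + 225*v - 350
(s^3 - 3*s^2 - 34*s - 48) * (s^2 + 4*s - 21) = s^5 + s^4 - 67*s^3 - 121*s^2 + 522*s + 1008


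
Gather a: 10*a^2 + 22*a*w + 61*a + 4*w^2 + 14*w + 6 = 10*a^2 + a*(22*w + 61) + 4*w^2 + 14*w + 6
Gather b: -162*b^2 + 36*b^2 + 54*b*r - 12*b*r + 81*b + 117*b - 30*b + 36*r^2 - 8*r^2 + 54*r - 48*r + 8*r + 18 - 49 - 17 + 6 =-126*b^2 + b*(42*r + 168) + 28*r^2 + 14*r - 42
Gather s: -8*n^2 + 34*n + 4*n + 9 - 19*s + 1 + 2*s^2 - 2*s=-8*n^2 + 38*n + 2*s^2 - 21*s + 10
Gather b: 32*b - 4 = 32*b - 4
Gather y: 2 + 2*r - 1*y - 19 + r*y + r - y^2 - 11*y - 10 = 3*r - y^2 + y*(r - 12) - 27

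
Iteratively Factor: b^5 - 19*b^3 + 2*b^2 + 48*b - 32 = (b + 2)*(b^4 - 2*b^3 - 15*b^2 + 32*b - 16) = (b + 2)*(b + 4)*(b^3 - 6*b^2 + 9*b - 4) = (b - 1)*(b + 2)*(b + 4)*(b^2 - 5*b + 4) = (b - 4)*(b - 1)*(b + 2)*(b + 4)*(b - 1)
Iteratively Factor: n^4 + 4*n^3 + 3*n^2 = (n + 3)*(n^3 + n^2) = n*(n + 3)*(n^2 + n) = n^2*(n + 3)*(n + 1)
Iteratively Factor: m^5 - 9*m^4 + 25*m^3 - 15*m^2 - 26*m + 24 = (m + 1)*(m^4 - 10*m^3 + 35*m^2 - 50*m + 24) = (m - 4)*(m + 1)*(m^3 - 6*m^2 + 11*m - 6) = (m - 4)*(m - 2)*(m + 1)*(m^2 - 4*m + 3) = (m - 4)*(m - 3)*(m - 2)*(m + 1)*(m - 1)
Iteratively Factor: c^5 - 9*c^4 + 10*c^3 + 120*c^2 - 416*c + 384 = (c - 3)*(c^4 - 6*c^3 - 8*c^2 + 96*c - 128) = (c - 3)*(c - 2)*(c^3 - 4*c^2 - 16*c + 64) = (c - 4)*(c - 3)*(c - 2)*(c^2 - 16) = (c - 4)^2*(c - 3)*(c - 2)*(c + 4)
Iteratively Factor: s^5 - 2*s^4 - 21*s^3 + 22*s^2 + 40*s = (s + 1)*(s^4 - 3*s^3 - 18*s^2 + 40*s) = (s + 1)*(s + 4)*(s^3 - 7*s^2 + 10*s) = (s - 2)*(s + 1)*(s + 4)*(s^2 - 5*s) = (s - 5)*(s - 2)*(s + 1)*(s + 4)*(s)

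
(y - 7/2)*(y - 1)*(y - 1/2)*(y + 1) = y^4 - 4*y^3 + 3*y^2/4 + 4*y - 7/4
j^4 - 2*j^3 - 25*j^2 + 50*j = j*(j - 5)*(j - 2)*(j + 5)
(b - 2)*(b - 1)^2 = b^3 - 4*b^2 + 5*b - 2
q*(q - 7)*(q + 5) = q^3 - 2*q^2 - 35*q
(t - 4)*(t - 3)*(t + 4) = t^3 - 3*t^2 - 16*t + 48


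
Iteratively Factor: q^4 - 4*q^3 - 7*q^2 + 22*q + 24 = (q + 2)*(q^3 - 6*q^2 + 5*q + 12) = (q - 4)*(q + 2)*(q^2 - 2*q - 3) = (q - 4)*(q + 1)*(q + 2)*(q - 3)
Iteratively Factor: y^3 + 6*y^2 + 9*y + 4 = (y + 4)*(y^2 + 2*y + 1) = (y + 1)*(y + 4)*(y + 1)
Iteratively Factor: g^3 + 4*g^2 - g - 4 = (g - 1)*(g^2 + 5*g + 4) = (g - 1)*(g + 4)*(g + 1)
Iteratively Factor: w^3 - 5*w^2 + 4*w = (w)*(w^2 - 5*w + 4) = w*(w - 1)*(w - 4)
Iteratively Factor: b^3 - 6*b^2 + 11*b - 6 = (b - 2)*(b^2 - 4*b + 3) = (b - 3)*(b - 2)*(b - 1)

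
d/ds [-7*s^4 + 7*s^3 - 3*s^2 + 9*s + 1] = -28*s^3 + 21*s^2 - 6*s + 9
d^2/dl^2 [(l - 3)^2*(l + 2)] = 6*l - 8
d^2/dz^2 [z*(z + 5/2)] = 2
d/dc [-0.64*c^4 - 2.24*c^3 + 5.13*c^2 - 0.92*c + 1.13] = -2.56*c^3 - 6.72*c^2 + 10.26*c - 0.92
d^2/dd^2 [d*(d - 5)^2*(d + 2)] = 12*d^2 - 48*d + 10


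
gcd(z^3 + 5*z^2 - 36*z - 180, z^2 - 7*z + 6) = z - 6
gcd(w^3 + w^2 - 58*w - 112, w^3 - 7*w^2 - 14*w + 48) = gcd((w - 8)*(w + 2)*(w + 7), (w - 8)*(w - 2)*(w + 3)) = w - 8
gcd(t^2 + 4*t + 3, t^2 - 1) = t + 1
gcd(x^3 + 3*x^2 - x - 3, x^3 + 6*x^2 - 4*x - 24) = 1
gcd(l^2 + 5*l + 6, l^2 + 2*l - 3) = l + 3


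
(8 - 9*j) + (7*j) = 8 - 2*j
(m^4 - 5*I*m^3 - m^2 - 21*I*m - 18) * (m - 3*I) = m^5 - 8*I*m^4 - 16*m^3 - 18*I*m^2 - 81*m + 54*I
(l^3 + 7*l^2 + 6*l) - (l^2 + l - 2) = l^3 + 6*l^2 + 5*l + 2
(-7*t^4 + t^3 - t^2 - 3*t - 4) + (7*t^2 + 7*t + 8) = -7*t^4 + t^3 + 6*t^2 + 4*t + 4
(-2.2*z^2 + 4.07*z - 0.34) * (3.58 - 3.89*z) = 8.558*z^3 - 23.7083*z^2 + 15.8932*z - 1.2172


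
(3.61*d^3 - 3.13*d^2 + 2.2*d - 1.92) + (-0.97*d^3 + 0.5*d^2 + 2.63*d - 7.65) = 2.64*d^3 - 2.63*d^2 + 4.83*d - 9.57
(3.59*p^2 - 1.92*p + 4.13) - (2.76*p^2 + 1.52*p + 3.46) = 0.83*p^2 - 3.44*p + 0.67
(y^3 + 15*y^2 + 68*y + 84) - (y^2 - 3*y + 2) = y^3 + 14*y^2 + 71*y + 82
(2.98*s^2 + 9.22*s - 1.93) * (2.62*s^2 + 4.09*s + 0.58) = 7.8076*s^4 + 36.3446*s^3 + 34.3816*s^2 - 2.5461*s - 1.1194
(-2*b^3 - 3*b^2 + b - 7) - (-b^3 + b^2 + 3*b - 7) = -b^3 - 4*b^2 - 2*b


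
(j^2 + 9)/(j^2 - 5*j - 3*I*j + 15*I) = (j + 3*I)/(j - 5)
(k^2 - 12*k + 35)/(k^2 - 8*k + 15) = (k - 7)/(k - 3)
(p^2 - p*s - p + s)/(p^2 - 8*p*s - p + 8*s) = (p - s)/(p - 8*s)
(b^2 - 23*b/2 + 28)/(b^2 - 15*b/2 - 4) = (2*b - 7)/(2*b + 1)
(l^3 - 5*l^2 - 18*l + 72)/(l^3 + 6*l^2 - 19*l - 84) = (l^3 - 5*l^2 - 18*l + 72)/(l^3 + 6*l^2 - 19*l - 84)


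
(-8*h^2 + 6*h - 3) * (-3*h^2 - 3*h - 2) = 24*h^4 + 6*h^3 + 7*h^2 - 3*h + 6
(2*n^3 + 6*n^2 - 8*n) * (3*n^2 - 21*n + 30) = 6*n^5 - 24*n^4 - 90*n^3 + 348*n^2 - 240*n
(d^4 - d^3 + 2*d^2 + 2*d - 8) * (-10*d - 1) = -10*d^5 + 9*d^4 - 19*d^3 - 22*d^2 + 78*d + 8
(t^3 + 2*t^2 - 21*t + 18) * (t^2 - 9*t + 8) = t^5 - 7*t^4 - 31*t^3 + 223*t^2 - 330*t + 144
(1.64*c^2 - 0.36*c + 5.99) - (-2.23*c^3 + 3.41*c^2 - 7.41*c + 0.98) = 2.23*c^3 - 1.77*c^2 + 7.05*c + 5.01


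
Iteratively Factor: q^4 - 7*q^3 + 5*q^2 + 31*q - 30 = (q - 5)*(q^3 - 2*q^2 - 5*q + 6) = (q - 5)*(q + 2)*(q^2 - 4*q + 3) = (q - 5)*(q - 3)*(q + 2)*(q - 1)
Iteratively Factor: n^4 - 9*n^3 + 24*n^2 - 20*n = (n - 2)*(n^3 - 7*n^2 + 10*n) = (n - 5)*(n - 2)*(n^2 - 2*n) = n*(n - 5)*(n - 2)*(n - 2)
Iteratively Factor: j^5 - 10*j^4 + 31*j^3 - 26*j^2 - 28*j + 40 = (j - 2)*(j^4 - 8*j^3 + 15*j^2 + 4*j - 20) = (j - 5)*(j - 2)*(j^3 - 3*j^2 + 4) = (j - 5)*(j - 2)*(j + 1)*(j^2 - 4*j + 4) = (j - 5)*(j - 2)^2*(j + 1)*(j - 2)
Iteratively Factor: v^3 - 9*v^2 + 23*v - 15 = (v - 5)*(v^2 - 4*v + 3) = (v - 5)*(v - 3)*(v - 1)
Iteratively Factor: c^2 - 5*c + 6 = (c - 2)*(c - 3)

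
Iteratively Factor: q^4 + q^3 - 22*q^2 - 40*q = (q + 2)*(q^3 - q^2 - 20*q) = q*(q + 2)*(q^2 - q - 20) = q*(q + 2)*(q + 4)*(q - 5)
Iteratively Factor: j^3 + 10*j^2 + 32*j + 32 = (j + 4)*(j^2 + 6*j + 8) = (j + 2)*(j + 4)*(j + 4)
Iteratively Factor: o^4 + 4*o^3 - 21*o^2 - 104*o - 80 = (o + 1)*(o^3 + 3*o^2 - 24*o - 80) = (o - 5)*(o + 1)*(o^2 + 8*o + 16) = (o - 5)*(o + 1)*(o + 4)*(o + 4)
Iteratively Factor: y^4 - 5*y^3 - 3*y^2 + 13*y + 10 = (y + 1)*(y^3 - 6*y^2 + 3*y + 10) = (y - 5)*(y + 1)*(y^2 - y - 2) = (y - 5)*(y - 2)*(y + 1)*(y + 1)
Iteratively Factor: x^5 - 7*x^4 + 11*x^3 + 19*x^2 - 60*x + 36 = (x - 3)*(x^4 - 4*x^3 - x^2 + 16*x - 12) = (x - 3)^2*(x^3 - x^2 - 4*x + 4) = (x - 3)^2*(x - 2)*(x^2 + x - 2) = (x - 3)^2*(x - 2)*(x + 2)*(x - 1)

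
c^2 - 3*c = c*(c - 3)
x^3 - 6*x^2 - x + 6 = (x - 6)*(x - 1)*(x + 1)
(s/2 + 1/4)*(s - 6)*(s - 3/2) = s^3/2 - 7*s^2/2 + 21*s/8 + 9/4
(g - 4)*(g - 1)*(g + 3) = g^3 - 2*g^2 - 11*g + 12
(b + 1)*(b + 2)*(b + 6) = b^3 + 9*b^2 + 20*b + 12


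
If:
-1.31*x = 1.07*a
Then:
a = -1.22429906542056*x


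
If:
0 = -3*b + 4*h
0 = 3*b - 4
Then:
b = 4/3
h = 1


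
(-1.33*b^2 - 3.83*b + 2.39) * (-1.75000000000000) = 2.3275*b^2 + 6.7025*b - 4.1825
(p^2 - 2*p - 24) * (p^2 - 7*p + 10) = p^4 - 9*p^3 + 148*p - 240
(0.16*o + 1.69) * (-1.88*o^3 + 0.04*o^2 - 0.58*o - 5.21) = -0.3008*o^4 - 3.1708*o^3 - 0.0252*o^2 - 1.8138*o - 8.8049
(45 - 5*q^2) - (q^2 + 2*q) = -6*q^2 - 2*q + 45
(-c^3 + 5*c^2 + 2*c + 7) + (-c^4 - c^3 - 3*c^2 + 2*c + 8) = -c^4 - 2*c^3 + 2*c^2 + 4*c + 15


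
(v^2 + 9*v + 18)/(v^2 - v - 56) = (v^2 + 9*v + 18)/(v^2 - v - 56)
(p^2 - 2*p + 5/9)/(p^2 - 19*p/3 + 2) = (p - 5/3)/(p - 6)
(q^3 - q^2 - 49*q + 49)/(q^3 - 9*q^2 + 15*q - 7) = (q + 7)/(q - 1)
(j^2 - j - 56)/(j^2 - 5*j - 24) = (j + 7)/(j + 3)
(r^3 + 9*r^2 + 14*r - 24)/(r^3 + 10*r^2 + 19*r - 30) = (r + 4)/(r + 5)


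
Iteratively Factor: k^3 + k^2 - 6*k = (k)*(k^2 + k - 6) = k*(k - 2)*(k + 3)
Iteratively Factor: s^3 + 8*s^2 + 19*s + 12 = (s + 3)*(s^2 + 5*s + 4) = (s + 3)*(s + 4)*(s + 1)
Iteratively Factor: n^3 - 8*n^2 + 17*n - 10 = (n - 5)*(n^2 - 3*n + 2) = (n - 5)*(n - 2)*(n - 1)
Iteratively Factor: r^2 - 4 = (r + 2)*(r - 2)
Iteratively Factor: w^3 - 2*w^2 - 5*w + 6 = (w - 1)*(w^2 - w - 6) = (w - 1)*(w + 2)*(w - 3)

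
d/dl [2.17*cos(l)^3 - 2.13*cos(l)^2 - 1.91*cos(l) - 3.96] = (-6.51*cos(l)^2 + 4.26*cos(l) + 1.91)*sin(l)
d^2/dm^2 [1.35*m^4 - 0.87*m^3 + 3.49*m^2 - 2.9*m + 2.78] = 16.2*m^2 - 5.22*m + 6.98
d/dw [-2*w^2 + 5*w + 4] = 5 - 4*w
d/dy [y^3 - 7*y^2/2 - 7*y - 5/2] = 3*y^2 - 7*y - 7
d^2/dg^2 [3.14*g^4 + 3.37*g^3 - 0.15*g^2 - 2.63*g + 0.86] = 37.68*g^2 + 20.22*g - 0.3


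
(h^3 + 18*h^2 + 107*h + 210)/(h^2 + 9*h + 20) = (h^2 + 13*h + 42)/(h + 4)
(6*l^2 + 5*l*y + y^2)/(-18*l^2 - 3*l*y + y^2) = (2*l + y)/(-6*l + y)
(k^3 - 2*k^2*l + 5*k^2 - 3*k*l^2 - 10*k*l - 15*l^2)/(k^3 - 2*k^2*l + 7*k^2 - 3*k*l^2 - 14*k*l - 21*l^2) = (k + 5)/(k + 7)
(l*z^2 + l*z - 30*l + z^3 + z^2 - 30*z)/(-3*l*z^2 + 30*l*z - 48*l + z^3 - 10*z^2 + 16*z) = (-l*z^2 - l*z + 30*l - z^3 - z^2 + 30*z)/(3*l*z^2 - 30*l*z + 48*l - z^3 + 10*z^2 - 16*z)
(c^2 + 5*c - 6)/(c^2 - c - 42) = (c - 1)/(c - 7)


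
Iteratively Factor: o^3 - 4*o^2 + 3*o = (o - 1)*(o^2 - 3*o) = (o - 3)*(o - 1)*(o)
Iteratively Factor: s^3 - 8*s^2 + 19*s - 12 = (s - 3)*(s^2 - 5*s + 4) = (s - 3)*(s - 1)*(s - 4)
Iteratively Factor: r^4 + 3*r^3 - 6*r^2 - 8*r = (r + 1)*(r^3 + 2*r^2 - 8*r) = (r - 2)*(r + 1)*(r^2 + 4*r) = r*(r - 2)*(r + 1)*(r + 4)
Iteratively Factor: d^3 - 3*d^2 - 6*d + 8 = (d - 4)*(d^2 + d - 2) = (d - 4)*(d - 1)*(d + 2)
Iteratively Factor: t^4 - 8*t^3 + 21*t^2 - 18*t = (t - 3)*(t^3 - 5*t^2 + 6*t) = (t - 3)*(t - 2)*(t^2 - 3*t) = t*(t - 3)*(t - 2)*(t - 3)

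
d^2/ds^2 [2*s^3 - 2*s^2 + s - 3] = 12*s - 4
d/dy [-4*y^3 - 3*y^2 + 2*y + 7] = -12*y^2 - 6*y + 2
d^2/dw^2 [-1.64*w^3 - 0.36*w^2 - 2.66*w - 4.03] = -9.84*w - 0.72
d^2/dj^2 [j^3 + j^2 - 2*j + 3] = 6*j + 2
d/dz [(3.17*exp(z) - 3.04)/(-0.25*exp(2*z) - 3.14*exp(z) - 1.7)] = (0.7925*exp(2*z) - 1.52*exp(z) - 14.9346)*exp(z)/(0.0625*exp(4*z) + 1.57*exp(3*z) + 10.7096*exp(2*z) + 10.676*exp(z) + 2.89)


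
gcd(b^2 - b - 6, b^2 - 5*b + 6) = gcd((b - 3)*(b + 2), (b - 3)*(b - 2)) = b - 3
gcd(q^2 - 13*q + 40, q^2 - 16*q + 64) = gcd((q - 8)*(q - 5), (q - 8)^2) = q - 8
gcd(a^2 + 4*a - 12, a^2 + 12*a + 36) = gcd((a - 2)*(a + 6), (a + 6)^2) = a + 6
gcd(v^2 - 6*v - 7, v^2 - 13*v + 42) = v - 7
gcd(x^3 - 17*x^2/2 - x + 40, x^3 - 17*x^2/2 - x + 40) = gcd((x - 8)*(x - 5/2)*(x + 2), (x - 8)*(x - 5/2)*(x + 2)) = x^3 - 17*x^2/2 - x + 40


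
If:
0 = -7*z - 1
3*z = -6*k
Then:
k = 1/14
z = -1/7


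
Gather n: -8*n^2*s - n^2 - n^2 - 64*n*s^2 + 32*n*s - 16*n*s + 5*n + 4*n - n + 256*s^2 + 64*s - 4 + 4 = n^2*(-8*s - 2) + n*(-64*s^2 + 16*s + 8) + 256*s^2 + 64*s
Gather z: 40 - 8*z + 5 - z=45 - 9*z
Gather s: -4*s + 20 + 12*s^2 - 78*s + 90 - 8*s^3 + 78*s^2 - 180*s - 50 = -8*s^3 + 90*s^2 - 262*s + 60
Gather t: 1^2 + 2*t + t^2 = t^2 + 2*t + 1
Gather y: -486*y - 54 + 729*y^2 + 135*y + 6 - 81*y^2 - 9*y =648*y^2 - 360*y - 48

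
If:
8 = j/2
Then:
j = 16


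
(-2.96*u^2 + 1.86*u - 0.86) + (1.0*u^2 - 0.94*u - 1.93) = -1.96*u^2 + 0.92*u - 2.79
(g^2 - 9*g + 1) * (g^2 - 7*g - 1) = g^4 - 16*g^3 + 63*g^2 + 2*g - 1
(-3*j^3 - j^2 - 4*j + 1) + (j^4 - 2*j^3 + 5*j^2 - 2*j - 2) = j^4 - 5*j^3 + 4*j^2 - 6*j - 1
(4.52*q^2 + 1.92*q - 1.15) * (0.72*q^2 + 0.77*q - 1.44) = 3.2544*q^4 + 4.8628*q^3 - 5.8584*q^2 - 3.6503*q + 1.656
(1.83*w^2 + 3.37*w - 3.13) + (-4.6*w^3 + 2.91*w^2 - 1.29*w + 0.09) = -4.6*w^3 + 4.74*w^2 + 2.08*w - 3.04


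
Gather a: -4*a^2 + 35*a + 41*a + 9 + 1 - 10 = -4*a^2 + 76*a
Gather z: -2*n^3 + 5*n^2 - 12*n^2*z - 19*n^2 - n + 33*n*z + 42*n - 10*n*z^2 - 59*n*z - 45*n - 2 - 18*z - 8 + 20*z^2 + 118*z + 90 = -2*n^3 - 14*n^2 - 4*n + z^2*(20 - 10*n) + z*(-12*n^2 - 26*n + 100) + 80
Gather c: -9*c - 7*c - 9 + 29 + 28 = 48 - 16*c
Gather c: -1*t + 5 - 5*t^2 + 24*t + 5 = -5*t^2 + 23*t + 10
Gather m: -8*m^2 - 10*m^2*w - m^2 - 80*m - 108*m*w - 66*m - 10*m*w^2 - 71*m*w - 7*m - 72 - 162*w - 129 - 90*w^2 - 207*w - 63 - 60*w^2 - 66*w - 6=m^2*(-10*w - 9) + m*(-10*w^2 - 179*w - 153) - 150*w^2 - 435*w - 270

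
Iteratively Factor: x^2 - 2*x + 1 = (x - 1)*(x - 1)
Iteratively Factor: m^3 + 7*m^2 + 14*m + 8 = (m + 2)*(m^2 + 5*m + 4) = (m + 2)*(m + 4)*(m + 1)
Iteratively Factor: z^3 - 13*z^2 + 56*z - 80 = (z - 5)*(z^2 - 8*z + 16) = (z - 5)*(z - 4)*(z - 4)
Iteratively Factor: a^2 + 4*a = (a)*(a + 4)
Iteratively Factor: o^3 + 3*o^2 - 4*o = (o)*(o^2 + 3*o - 4) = o*(o - 1)*(o + 4)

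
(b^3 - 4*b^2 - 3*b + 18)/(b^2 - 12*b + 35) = (b^3 - 4*b^2 - 3*b + 18)/(b^2 - 12*b + 35)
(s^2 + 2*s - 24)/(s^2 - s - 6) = (-s^2 - 2*s + 24)/(-s^2 + s + 6)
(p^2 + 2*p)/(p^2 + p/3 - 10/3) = 3*p/(3*p - 5)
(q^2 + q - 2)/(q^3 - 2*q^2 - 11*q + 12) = (q + 2)/(q^2 - q - 12)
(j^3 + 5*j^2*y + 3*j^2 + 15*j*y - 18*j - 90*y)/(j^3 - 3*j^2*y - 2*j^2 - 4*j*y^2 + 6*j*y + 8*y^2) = (j^3 + 5*j^2*y + 3*j^2 + 15*j*y - 18*j - 90*y)/(j^3 - 3*j^2*y - 2*j^2 - 4*j*y^2 + 6*j*y + 8*y^2)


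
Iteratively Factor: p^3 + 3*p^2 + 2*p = (p + 1)*(p^2 + 2*p) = p*(p + 1)*(p + 2)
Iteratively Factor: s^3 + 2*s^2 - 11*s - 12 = (s + 4)*(s^2 - 2*s - 3) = (s - 3)*(s + 4)*(s + 1)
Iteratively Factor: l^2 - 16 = (l + 4)*(l - 4)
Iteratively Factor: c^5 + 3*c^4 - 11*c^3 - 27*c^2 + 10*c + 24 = (c + 4)*(c^4 - c^3 - 7*c^2 + c + 6) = (c + 1)*(c + 4)*(c^3 - 2*c^2 - 5*c + 6) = (c - 1)*(c + 1)*(c + 4)*(c^2 - c - 6) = (c - 3)*(c - 1)*(c + 1)*(c + 4)*(c + 2)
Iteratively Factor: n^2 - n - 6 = (n - 3)*(n + 2)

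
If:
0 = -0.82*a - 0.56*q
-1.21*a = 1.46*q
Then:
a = 0.00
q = 0.00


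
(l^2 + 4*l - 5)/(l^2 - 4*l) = (l^2 + 4*l - 5)/(l*(l - 4))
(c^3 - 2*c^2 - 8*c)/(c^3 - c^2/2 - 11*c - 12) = 2*c/(2*c + 3)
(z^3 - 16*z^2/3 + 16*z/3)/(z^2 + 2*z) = (3*z^2 - 16*z + 16)/(3*(z + 2))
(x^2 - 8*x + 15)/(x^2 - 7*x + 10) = (x - 3)/(x - 2)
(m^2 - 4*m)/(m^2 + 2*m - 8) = m*(m - 4)/(m^2 + 2*m - 8)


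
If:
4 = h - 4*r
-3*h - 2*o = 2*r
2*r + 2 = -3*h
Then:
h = 0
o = 1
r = -1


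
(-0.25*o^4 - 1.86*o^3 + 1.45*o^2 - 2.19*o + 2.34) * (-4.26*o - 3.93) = 1.065*o^5 + 8.9061*o^4 + 1.1328*o^3 + 3.6309*o^2 - 1.3617*o - 9.1962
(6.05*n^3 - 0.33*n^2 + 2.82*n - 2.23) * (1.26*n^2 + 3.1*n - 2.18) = 7.623*n^5 + 18.3392*n^4 - 10.6588*n^3 + 6.6516*n^2 - 13.0606*n + 4.8614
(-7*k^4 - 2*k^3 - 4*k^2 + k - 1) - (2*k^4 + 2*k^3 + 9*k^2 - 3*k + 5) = -9*k^4 - 4*k^3 - 13*k^2 + 4*k - 6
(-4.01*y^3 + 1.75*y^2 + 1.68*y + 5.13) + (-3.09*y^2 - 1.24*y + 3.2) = -4.01*y^3 - 1.34*y^2 + 0.44*y + 8.33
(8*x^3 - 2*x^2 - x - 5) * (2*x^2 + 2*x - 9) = 16*x^5 + 12*x^4 - 78*x^3 + 6*x^2 - x + 45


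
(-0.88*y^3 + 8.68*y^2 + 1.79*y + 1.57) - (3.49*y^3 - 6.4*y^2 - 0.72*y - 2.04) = -4.37*y^3 + 15.08*y^2 + 2.51*y + 3.61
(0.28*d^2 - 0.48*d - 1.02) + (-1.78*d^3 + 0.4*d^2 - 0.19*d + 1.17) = -1.78*d^3 + 0.68*d^2 - 0.67*d + 0.15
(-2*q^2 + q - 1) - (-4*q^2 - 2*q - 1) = 2*q^2 + 3*q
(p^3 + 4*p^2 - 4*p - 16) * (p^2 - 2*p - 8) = p^5 + 2*p^4 - 20*p^3 - 40*p^2 + 64*p + 128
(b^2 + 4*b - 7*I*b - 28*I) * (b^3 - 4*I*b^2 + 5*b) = b^5 + 4*b^4 - 11*I*b^4 - 23*b^3 - 44*I*b^3 - 92*b^2 - 35*I*b^2 - 140*I*b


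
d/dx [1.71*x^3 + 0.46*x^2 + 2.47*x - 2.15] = 5.13*x^2 + 0.92*x + 2.47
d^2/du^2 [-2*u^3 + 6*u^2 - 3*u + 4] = 12 - 12*u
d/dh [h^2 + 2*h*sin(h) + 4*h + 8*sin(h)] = 2*h*cos(h) + 2*h + 2*sin(h) + 8*cos(h) + 4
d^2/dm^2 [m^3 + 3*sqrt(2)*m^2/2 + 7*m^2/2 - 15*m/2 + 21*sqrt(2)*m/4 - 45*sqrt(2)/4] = 6*m + 3*sqrt(2) + 7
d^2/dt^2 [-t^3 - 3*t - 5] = -6*t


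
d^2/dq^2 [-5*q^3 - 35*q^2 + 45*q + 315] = -30*q - 70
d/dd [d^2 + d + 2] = 2*d + 1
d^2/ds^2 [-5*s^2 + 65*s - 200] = -10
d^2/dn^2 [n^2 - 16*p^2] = 2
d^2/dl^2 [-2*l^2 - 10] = -4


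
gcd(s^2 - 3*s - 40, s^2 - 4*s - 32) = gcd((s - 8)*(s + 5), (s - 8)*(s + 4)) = s - 8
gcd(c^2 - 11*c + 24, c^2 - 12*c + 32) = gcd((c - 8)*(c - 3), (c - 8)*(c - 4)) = c - 8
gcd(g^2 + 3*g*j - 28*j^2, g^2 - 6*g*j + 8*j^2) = g - 4*j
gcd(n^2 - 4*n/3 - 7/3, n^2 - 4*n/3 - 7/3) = n^2 - 4*n/3 - 7/3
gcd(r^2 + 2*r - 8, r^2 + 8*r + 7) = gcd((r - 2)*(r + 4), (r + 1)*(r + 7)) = 1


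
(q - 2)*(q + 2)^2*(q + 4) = q^4 + 6*q^3 + 4*q^2 - 24*q - 32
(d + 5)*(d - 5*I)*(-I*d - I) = -I*d^3 - 5*d^2 - 6*I*d^2 - 30*d - 5*I*d - 25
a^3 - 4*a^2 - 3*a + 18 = (a - 3)^2*(a + 2)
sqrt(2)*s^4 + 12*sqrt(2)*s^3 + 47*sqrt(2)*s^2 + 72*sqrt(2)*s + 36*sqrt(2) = (s + 2)*(s + 3)*(s + 6)*(sqrt(2)*s + sqrt(2))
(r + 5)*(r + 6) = r^2 + 11*r + 30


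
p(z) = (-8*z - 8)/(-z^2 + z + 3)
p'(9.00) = -0.17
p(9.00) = 1.16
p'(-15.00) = -0.03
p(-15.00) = -0.47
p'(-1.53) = -13.51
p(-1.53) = -4.87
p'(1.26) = -6.84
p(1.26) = -6.77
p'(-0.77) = -3.14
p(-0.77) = -1.12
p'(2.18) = -486.21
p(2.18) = -59.49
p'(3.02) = -14.28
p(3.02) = 10.37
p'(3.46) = -5.50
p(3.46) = 6.47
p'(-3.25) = -0.41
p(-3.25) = -1.66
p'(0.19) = -1.94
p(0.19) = -3.02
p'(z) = (-8*z - 8)*(2*z - 1)/(-z^2 + z + 3)^2 - 8/(-z^2 + z + 3) = 8*(z^2 - z - (z + 1)*(2*z - 1) - 3)/(-z^2 + z + 3)^2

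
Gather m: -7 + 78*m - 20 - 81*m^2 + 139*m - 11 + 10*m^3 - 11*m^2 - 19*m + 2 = 10*m^3 - 92*m^2 + 198*m - 36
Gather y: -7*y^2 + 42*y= -7*y^2 + 42*y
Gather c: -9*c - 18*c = -27*c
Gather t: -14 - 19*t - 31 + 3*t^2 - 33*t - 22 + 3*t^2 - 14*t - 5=6*t^2 - 66*t - 72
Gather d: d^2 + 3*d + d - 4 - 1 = d^2 + 4*d - 5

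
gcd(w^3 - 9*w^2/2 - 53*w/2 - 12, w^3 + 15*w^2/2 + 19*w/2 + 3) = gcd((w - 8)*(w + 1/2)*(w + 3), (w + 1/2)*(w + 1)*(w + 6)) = w + 1/2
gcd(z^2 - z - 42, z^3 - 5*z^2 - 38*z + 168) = z^2 - z - 42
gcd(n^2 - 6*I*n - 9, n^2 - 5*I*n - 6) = n - 3*I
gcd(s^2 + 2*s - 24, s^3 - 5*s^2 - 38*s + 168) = s^2 + 2*s - 24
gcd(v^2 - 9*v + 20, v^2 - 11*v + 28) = v - 4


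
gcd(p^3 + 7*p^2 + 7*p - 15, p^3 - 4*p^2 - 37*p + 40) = p^2 + 4*p - 5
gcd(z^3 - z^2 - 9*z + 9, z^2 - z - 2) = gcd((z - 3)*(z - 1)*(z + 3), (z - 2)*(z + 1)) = 1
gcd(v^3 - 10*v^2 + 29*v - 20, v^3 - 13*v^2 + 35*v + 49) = 1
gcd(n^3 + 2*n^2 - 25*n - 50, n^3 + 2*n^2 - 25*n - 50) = n^3 + 2*n^2 - 25*n - 50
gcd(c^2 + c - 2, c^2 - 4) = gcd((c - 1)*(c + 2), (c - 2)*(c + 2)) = c + 2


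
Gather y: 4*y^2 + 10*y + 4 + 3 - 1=4*y^2 + 10*y + 6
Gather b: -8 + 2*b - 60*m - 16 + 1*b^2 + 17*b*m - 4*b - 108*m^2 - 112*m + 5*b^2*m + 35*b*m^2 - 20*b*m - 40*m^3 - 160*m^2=b^2*(5*m + 1) + b*(35*m^2 - 3*m - 2) - 40*m^3 - 268*m^2 - 172*m - 24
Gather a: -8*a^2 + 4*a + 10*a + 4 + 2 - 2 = -8*a^2 + 14*a + 4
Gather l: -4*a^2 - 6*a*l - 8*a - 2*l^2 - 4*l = -4*a^2 - 8*a - 2*l^2 + l*(-6*a - 4)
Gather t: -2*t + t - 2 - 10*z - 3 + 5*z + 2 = -t - 5*z - 3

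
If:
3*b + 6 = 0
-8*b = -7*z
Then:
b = -2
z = -16/7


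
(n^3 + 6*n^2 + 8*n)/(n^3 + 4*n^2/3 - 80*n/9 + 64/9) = 9*n*(n + 2)/(9*n^2 - 24*n + 16)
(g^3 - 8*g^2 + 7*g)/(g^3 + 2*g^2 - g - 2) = g*(g - 7)/(g^2 + 3*g + 2)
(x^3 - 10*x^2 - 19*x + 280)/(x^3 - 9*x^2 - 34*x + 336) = (x + 5)/(x + 6)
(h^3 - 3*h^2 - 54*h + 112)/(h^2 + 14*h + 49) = (h^2 - 10*h + 16)/(h + 7)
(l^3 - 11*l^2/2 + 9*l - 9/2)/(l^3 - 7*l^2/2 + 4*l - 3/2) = (l - 3)/(l - 1)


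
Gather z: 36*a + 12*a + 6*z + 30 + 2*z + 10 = 48*a + 8*z + 40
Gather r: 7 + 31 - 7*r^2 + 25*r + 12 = -7*r^2 + 25*r + 50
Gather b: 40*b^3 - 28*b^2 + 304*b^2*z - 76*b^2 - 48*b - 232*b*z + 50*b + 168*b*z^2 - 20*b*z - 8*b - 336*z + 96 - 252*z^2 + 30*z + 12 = 40*b^3 + b^2*(304*z - 104) + b*(168*z^2 - 252*z - 6) - 252*z^2 - 306*z + 108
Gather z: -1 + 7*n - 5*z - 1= 7*n - 5*z - 2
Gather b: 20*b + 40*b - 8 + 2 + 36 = 60*b + 30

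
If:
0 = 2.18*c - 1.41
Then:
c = 0.65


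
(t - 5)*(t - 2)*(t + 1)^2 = t^4 - 5*t^3 - 3*t^2 + 13*t + 10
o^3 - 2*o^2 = o^2*(o - 2)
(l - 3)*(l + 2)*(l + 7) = l^3 + 6*l^2 - 13*l - 42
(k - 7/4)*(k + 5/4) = k^2 - k/2 - 35/16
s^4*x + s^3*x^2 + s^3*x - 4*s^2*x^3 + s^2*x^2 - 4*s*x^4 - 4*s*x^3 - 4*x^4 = (s - 2*x)*(s + x)*(s + 2*x)*(s*x + x)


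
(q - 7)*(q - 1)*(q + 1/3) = q^3 - 23*q^2/3 + 13*q/3 + 7/3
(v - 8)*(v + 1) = v^2 - 7*v - 8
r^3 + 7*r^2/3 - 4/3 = (r - 2/3)*(r + 1)*(r + 2)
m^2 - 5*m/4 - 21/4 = (m - 3)*(m + 7/4)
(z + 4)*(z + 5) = z^2 + 9*z + 20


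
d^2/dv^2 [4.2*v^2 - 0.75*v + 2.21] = 8.40000000000000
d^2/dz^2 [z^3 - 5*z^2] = 6*z - 10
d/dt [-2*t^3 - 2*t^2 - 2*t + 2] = -6*t^2 - 4*t - 2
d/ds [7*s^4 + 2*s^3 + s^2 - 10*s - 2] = 28*s^3 + 6*s^2 + 2*s - 10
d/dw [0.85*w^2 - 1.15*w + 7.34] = 1.7*w - 1.15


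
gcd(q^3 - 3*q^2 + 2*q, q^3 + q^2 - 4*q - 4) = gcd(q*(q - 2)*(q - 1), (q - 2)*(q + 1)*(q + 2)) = q - 2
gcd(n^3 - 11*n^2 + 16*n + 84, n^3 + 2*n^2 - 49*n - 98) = n^2 - 5*n - 14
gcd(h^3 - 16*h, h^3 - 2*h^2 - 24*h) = h^2 + 4*h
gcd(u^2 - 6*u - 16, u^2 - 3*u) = 1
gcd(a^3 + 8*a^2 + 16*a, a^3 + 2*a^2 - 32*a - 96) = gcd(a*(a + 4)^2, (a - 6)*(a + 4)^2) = a^2 + 8*a + 16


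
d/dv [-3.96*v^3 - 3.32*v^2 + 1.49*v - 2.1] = -11.88*v^2 - 6.64*v + 1.49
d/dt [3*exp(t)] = 3*exp(t)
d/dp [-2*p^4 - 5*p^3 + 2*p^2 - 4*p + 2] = -8*p^3 - 15*p^2 + 4*p - 4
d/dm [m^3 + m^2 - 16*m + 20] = 3*m^2 + 2*m - 16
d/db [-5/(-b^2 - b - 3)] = 5*(-2*b - 1)/(b^2 + b + 3)^2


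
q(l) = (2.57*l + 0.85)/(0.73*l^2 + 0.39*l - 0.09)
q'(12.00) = -0.02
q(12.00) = 0.29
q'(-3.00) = -0.49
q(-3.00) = -1.29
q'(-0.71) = -525201.97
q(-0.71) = -891.77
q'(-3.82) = -0.28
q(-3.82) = -0.99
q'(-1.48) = -3.27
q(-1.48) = -3.17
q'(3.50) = -0.27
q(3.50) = 0.96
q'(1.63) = -1.23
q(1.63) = 2.03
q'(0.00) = -69.48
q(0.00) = -9.44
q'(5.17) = -0.12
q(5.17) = 0.66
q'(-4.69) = -0.18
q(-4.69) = -0.79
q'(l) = (-1.46*l - 0.39)*(2.57*l + 0.85)/(0.73*l^2 + 0.39*l - 0.09)^2 + 2.57/(0.73*l^2 + 0.39*l - 0.09) = (1.8761*l^2 + 1.0023*l - (1.46*l + 0.39)*(2.57*l + 0.85) - 0.2313)/(0.73*l^2 + 0.39*l - 0.09)^2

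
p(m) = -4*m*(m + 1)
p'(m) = -8*m - 4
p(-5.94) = -117.37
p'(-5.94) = 43.52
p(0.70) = -4.76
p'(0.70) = -9.60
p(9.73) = -417.61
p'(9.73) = -81.84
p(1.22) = -10.83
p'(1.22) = -13.76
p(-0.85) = 0.51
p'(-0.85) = 2.80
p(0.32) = -1.69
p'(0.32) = -6.56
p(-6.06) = -122.65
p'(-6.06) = 44.48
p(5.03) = -121.32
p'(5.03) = -44.24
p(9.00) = -360.00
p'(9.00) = -76.00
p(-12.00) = -528.00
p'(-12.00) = 92.00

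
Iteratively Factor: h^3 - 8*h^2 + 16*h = (h - 4)*(h^2 - 4*h) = h*(h - 4)*(h - 4)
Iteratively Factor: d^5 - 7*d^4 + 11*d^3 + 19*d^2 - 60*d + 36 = (d - 2)*(d^4 - 5*d^3 + d^2 + 21*d - 18) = (d - 2)*(d - 1)*(d^3 - 4*d^2 - 3*d + 18) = (d - 3)*(d - 2)*(d - 1)*(d^2 - d - 6) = (d - 3)^2*(d - 2)*(d - 1)*(d + 2)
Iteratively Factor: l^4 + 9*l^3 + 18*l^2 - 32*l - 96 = (l + 3)*(l^3 + 6*l^2 - 32) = (l + 3)*(l + 4)*(l^2 + 2*l - 8) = (l + 3)*(l + 4)^2*(l - 2)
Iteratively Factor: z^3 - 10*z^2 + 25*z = (z)*(z^2 - 10*z + 25) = z*(z - 5)*(z - 5)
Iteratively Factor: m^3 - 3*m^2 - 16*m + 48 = (m - 3)*(m^2 - 16) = (m - 4)*(m - 3)*(m + 4)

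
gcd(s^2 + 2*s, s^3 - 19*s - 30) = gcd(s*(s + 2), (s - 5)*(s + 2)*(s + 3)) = s + 2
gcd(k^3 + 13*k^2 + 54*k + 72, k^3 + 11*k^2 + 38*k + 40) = k + 4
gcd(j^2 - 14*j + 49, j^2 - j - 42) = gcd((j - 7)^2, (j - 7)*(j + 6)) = j - 7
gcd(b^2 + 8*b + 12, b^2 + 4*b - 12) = b + 6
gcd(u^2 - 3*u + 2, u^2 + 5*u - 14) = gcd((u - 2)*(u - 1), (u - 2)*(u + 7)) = u - 2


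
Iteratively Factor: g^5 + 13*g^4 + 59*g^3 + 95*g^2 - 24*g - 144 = (g + 3)*(g^4 + 10*g^3 + 29*g^2 + 8*g - 48) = (g + 3)*(g + 4)*(g^3 + 6*g^2 + 5*g - 12) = (g + 3)*(g + 4)^2*(g^2 + 2*g - 3) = (g - 1)*(g + 3)*(g + 4)^2*(g + 3)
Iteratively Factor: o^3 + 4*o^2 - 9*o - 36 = (o + 3)*(o^2 + o - 12) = (o - 3)*(o + 3)*(o + 4)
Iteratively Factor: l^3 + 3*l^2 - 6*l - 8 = (l + 4)*(l^2 - l - 2) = (l + 1)*(l + 4)*(l - 2)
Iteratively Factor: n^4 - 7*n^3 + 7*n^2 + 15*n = (n)*(n^3 - 7*n^2 + 7*n + 15) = n*(n - 5)*(n^2 - 2*n - 3) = n*(n - 5)*(n - 3)*(n + 1)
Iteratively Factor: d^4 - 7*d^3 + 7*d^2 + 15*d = (d)*(d^3 - 7*d^2 + 7*d + 15) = d*(d - 3)*(d^2 - 4*d - 5) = d*(d - 3)*(d + 1)*(d - 5)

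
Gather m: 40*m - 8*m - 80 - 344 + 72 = 32*m - 352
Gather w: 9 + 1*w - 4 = w + 5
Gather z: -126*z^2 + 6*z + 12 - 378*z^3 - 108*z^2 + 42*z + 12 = -378*z^3 - 234*z^2 + 48*z + 24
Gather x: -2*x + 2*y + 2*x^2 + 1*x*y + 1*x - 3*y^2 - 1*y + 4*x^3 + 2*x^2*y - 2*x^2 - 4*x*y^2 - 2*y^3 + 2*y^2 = 4*x^3 + 2*x^2*y + x*(-4*y^2 + y - 1) - 2*y^3 - y^2 + y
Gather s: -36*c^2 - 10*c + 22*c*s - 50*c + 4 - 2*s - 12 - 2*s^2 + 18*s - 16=-36*c^2 - 60*c - 2*s^2 + s*(22*c + 16) - 24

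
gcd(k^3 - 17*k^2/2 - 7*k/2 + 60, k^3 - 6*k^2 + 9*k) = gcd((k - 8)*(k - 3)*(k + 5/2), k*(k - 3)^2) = k - 3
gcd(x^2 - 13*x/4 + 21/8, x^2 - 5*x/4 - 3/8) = x - 3/2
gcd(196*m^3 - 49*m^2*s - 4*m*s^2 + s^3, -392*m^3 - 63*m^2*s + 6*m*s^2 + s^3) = 7*m + s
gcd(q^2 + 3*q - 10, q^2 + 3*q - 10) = q^2 + 3*q - 10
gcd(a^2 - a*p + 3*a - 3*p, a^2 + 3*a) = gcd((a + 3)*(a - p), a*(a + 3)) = a + 3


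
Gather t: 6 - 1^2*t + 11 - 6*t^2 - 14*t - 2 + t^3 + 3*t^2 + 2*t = t^3 - 3*t^2 - 13*t + 15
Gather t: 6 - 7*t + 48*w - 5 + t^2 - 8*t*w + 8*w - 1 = t^2 + t*(-8*w - 7) + 56*w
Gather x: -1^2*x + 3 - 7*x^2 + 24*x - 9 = -7*x^2 + 23*x - 6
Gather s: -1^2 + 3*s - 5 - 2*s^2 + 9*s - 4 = -2*s^2 + 12*s - 10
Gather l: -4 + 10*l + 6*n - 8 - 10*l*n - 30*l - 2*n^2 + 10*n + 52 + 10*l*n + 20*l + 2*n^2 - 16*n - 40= 0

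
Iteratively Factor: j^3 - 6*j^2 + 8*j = (j - 2)*(j^2 - 4*j) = (j - 4)*(j - 2)*(j)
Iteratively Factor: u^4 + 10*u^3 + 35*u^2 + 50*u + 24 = (u + 1)*(u^3 + 9*u^2 + 26*u + 24) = (u + 1)*(u + 3)*(u^2 + 6*u + 8) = (u + 1)*(u + 3)*(u + 4)*(u + 2)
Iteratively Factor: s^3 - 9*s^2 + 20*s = (s)*(s^2 - 9*s + 20) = s*(s - 5)*(s - 4)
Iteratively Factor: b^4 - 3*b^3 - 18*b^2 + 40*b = (b - 5)*(b^3 + 2*b^2 - 8*b) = (b - 5)*(b - 2)*(b^2 + 4*b) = b*(b - 5)*(b - 2)*(b + 4)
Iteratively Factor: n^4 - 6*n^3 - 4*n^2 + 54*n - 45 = (n - 5)*(n^3 - n^2 - 9*n + 9) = (n - 5)*(n - 3)*(n^2 + 2*n - 3) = (n - 5)*(n - 3)*(n - 1)*(n + 3)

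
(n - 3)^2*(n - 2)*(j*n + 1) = j*n^4 - 8*j*n^3 + 21*j*n^2 - 18*j*n + n^3 - 8*n^2 + 21*n - 18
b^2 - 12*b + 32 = (b - 8)*(b - 4)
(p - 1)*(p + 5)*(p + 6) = p^3 + 10*p^2 + 19*p - 30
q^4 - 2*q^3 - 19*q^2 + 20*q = q*(q - 5)*(q - 1)*(q + 4)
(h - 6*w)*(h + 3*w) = h^2 - 3*h*w - 18*w^2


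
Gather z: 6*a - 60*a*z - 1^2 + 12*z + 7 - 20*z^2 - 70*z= 6*a - 20*z^2 + z*(-60*a - 58) + 6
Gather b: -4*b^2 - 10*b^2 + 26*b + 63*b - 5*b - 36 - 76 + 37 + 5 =-14*b^2 + 84*b - 70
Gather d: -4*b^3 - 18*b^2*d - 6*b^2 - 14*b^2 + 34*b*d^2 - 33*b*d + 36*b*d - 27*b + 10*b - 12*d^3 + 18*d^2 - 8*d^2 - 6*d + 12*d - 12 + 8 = -4*b^3 - 20*b^2 - 17*b - 12*d^3 + d^2*(34*b + 10) + d*(-18*b^2 + 3*b + 6) - 4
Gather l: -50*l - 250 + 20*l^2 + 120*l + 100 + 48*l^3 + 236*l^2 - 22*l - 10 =48*l^3 + 256*l^2 + 48*l - 160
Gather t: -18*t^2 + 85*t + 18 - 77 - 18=-18*t^2 + 85*t - 77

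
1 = 1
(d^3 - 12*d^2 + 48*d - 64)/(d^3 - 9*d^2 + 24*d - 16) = (d - 4)/(d - 1)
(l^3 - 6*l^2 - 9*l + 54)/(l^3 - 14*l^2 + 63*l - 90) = (l + 3)/(l - 5)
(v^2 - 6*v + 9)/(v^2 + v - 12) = (v - 3)/(v + 4)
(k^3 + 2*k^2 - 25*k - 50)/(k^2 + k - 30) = (k^2 + 7*k + 10)/(k + 6)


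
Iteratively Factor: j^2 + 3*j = (j)*(j + 3)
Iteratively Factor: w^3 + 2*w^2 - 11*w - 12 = (w + 1)*(w^2 + w - 12) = (w + 1)*(w + 4)*(w - 3)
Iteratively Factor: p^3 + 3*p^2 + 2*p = (p + 1)*(p^2 + 2*p) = (p + 1)*(p + 2)*(p)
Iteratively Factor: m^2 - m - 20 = (m + 4)*(m - 5)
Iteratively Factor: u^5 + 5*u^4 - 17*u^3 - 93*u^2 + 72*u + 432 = (u - 3)*(u^4 + 8*u^3 + 7*u^2 - 72*u - 144) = (u - 3)*(u + 4)*(u^3 + 4*u^2 - 9*u - 36) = (u - 3)*(u + 4)^2*(u^2 - 9) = (u - 3)*(u + 3)*(u + 4)^2*(u - 3)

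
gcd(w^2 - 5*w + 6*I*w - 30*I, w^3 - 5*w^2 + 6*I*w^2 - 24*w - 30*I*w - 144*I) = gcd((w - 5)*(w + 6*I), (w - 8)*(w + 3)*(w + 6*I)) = w + 6*I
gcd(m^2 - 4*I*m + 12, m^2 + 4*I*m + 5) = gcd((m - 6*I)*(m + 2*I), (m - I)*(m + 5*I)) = 1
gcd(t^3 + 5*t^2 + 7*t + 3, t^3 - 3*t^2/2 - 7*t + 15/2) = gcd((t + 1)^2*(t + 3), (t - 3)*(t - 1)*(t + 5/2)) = 1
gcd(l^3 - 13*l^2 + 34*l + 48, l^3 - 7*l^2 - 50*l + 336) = l^2 - 14*l + 48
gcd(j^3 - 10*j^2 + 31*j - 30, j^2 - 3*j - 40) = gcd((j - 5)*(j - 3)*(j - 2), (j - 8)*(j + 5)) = 1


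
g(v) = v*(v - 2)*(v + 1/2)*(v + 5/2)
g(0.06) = -0.17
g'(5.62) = 748.88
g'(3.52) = 175.69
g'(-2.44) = -19.57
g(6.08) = 1400.48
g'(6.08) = 949.66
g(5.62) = 1011.00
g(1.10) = -5.70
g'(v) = v*(v - 2)*(v + 1/2) + v*(v - 2)*(v + 5/2) + v*(v + 1/2)*(v + 5/2) + (v - 2)*(v + 1/2)*(v + 5/2) = 4*v^3 + 3*v^2 - 19*v/2 - 5/2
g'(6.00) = 912.50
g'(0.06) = -3.06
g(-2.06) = -5.74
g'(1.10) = -4.00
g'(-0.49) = 2.40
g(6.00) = 1326.00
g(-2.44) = -1.26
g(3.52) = 129.48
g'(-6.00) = -701.50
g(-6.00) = 924.00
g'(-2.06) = -5.17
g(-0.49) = 0.02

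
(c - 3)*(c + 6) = c^2 + 3*c - 18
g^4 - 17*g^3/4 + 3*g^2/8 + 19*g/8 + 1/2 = (g - 4)*(g - 1)*(g + 1/4)*(g + 1/2)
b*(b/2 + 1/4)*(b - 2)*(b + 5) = b^4/2 + 7*b^3/4 - 17*b^2/4 - 5*b/2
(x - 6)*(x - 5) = x^2 - 11*x + 30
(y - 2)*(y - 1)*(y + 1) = y^3 - 2*y^2 - y + 2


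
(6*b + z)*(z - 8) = 6*b*z - 48*b + z^2 - 8*z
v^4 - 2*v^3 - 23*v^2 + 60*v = v*(v - 4)*(v - 3)*(v + 5)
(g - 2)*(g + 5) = g^2 + 3*g - 10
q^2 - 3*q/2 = q*(q - 3/2)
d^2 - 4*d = d*(d - 4)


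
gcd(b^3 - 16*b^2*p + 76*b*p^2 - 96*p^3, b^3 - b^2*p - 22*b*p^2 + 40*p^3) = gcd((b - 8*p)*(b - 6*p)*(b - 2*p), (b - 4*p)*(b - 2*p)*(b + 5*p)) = -b + 2*p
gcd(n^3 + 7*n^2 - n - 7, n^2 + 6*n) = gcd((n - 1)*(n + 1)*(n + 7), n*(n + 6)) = 1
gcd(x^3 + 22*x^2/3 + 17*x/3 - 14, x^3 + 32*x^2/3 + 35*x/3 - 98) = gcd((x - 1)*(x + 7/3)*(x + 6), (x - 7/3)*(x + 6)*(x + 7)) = x + 6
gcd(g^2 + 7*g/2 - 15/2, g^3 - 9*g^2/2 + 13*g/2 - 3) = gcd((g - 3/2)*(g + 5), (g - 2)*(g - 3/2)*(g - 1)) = g - 3/2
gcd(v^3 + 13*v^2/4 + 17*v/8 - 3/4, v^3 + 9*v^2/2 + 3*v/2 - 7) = v + 2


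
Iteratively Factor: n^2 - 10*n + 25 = (n - 5)*(n - 5)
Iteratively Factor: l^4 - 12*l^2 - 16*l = (l + 2)*(l^3 - 2*l^2 - 8*l) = l*(l + 2)*(l^2 - 2*l - 8) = l*(l + 2)^2*(l - 4)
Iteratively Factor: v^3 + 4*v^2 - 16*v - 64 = (v + 4)*(v^2 - 16) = (v + 4)^2*(v - 4)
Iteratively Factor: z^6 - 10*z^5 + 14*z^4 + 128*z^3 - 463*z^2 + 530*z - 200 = (z - 1)*(z^5 - 9*z^4 + 5*z^3 + 133*z^2 - 330*z + 200) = (z - 1)^2*(z^4 - 8*z^3 - 3*z^2 + 130*z - 200) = (z - 2)*(z - 1)^2*(z^3 - 6*z^2 - 15*z + 100) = (z - 2)*(z - 1)^2*(z + 4)*(z^2 - 10*z + 25) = (z - 5)*(z - 2)*(z - 1)^2*(z + 4)*(z - 5)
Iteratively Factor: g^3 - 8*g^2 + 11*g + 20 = (g - 4)*(g^2 - 4*g - 5) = (g - 4)*(g + 1)*(g - 5)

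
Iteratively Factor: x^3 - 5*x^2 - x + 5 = (x - 5)*(x^2 - 1) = (x - 5)*(x + 1)*(x - 1)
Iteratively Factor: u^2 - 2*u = (u)*(u - 2)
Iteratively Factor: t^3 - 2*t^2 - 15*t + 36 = (t + 4)*(t^2 - 6*t + 9) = (t - 3)*(t + 4)*(t - 3)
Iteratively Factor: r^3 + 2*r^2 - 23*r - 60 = (r - 5)*(r^2 + 7*r + 12) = (r - 5)*(r + 4)*(r + 3)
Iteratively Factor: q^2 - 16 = (q + 4)*(q - 4)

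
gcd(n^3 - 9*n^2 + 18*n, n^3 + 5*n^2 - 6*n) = n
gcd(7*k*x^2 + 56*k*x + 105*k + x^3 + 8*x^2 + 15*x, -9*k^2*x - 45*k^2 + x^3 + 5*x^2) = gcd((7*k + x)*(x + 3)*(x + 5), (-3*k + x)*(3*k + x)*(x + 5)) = x + 5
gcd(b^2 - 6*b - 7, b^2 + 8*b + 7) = b + 1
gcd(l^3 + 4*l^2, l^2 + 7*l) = l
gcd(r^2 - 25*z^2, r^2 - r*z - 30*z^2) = r + 5*z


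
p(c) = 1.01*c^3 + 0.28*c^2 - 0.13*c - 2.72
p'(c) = 3.03*c^2 + 0.56*c - 0.13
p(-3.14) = -30.82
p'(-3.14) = 27.99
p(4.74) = 110.52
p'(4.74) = 70.60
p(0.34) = -2.69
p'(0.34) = 0.41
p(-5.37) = -150.35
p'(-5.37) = 84.24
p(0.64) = -2.42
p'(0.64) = 1.47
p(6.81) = 328.36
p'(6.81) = 144.20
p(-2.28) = -12.94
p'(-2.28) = 14.34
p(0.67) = -2.38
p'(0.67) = 1.61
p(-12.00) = -1706.12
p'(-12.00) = 429.47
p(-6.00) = -210.02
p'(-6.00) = 105.59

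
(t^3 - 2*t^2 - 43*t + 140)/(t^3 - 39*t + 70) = (t - 4)/(t - 2)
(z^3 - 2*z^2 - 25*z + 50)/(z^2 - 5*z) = z + 3 - 10/z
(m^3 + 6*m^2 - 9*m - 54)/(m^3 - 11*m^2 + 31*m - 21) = (m^2 + 9*m + 18)/(m^2 - 8*m + 7)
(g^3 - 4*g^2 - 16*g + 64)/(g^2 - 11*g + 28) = (g^2 - 16)/(g - 7)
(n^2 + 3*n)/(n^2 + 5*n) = (n + 3)/(n + 5)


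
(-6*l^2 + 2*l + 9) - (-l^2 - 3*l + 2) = -5*l^2 + 5*l + 7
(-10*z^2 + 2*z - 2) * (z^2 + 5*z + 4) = -10*z^4 - 48*z^3 - 32*z^2 - 2*z - 8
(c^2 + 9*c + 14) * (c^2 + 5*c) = c^4 + 14*c^3 + 59*c^2 + 70*c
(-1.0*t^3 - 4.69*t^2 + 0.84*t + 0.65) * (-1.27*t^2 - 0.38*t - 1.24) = 1.27*t^5 + 6.3363*t^4 + 1.9554*t^3 + 4.6709*t^2 - 1.2886*t - 0.806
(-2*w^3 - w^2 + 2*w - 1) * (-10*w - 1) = 20*w^4 + 12*w^3 - 19*w^2 + 8*w + 1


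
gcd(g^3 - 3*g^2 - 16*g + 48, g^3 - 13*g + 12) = g^2 + g - 12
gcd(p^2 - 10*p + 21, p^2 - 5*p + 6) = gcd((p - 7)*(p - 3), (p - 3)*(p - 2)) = p - 3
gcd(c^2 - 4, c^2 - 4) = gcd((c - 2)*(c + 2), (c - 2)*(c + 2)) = c^2 - 4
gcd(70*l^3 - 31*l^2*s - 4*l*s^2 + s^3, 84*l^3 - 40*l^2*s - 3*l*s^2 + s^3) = 14*l^2 - 9*l*s + s^2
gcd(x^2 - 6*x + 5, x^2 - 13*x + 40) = x - 5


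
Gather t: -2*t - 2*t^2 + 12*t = -2*t^2 + 10*t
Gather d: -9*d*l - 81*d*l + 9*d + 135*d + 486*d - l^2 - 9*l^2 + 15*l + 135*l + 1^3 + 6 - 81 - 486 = d*(630 - 90*l) - 10*l^2 + 150*l - 560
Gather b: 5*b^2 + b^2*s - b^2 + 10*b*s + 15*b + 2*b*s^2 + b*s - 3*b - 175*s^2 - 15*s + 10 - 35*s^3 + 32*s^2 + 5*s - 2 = b^2*(s + 4) + b*(2*s^2 + 11*s + 12) - 35*s^3 - 143*s^2 - 10*s + 8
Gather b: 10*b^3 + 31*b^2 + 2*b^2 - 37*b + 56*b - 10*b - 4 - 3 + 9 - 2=10*b^3 + 33*b^2 + 9*b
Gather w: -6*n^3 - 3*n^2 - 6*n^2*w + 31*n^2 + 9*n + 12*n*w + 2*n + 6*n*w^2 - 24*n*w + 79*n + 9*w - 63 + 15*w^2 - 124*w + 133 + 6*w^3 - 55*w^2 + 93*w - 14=-6*n^3 + 28*n^2 + 90*n + 6*w^3 + w^2*(6*n - 40) + w*(-6*n^2 - 12*n - 22) + 56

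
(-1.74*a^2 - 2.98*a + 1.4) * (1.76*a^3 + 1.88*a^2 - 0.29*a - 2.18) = -3.0624*a^5 - 8.516*a^4 - 2.6338*a^3 + 7.2894*a^2 + 6.0904*a - 3.052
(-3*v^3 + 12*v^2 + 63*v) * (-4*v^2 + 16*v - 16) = 12*v^5 - 96*v^4 - 12*v^3 + 816*v^2 - 1008*v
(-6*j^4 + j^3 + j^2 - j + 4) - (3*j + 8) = -6*j^4 + j^3 + j^2 - 4*j - 4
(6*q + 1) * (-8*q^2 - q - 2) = -48*q^3 - 14*q^2 - 13*q - 2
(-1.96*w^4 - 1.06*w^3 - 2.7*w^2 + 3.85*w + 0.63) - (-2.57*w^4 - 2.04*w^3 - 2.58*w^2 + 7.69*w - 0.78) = 0.61*w^4 + 0.98*w^3 - 0.12*w^2 - 3.84*w + 1.41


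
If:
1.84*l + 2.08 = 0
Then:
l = -1.13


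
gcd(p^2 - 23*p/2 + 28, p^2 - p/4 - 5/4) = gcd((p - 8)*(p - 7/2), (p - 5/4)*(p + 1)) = 1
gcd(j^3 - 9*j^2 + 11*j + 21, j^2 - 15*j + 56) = j - 7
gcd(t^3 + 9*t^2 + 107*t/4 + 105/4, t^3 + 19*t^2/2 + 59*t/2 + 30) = t^2 + 11*t/2 + 15/2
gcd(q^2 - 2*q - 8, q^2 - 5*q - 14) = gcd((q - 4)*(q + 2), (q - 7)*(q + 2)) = q + 2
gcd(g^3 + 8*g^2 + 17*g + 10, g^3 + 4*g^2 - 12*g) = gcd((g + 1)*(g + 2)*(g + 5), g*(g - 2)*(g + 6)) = 1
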